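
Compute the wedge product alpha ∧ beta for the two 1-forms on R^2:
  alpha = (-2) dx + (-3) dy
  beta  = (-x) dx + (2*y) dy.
alpha ∧ beta = (-3*x - 4*y) dx ∧ dy

Distribute the wedge, using dx_i ∧ dx_j = -dx_j ∧ dx_i and dx_i ∧ dx_i = 0. For each pair (i, j) with i < j, the coefficient of dx_i ∧ dx_j in alpha ∧ beta is (alpha_i * beta_j - alpha_j * beta_i). Collecting: alpha ∧ beta = (-3*x - 4*y) dx ∧ dy.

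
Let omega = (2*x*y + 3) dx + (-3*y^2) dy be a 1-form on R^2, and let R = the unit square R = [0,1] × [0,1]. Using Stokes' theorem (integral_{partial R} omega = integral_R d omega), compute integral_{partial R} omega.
integral_(partial R) omega = -1

Stokes: integral_partial_R omega = integral_R d omega with d omega = (∂Q/∂x - ∂P/∂y) dx ∧ dy.
  ∂Q/∂x = 0
  ∂P/∂y = 2*x
  integrand = ∂Q/∂x - ∂P/∂y = -2*x.
Integrating over R: integral_0^1 integral_0^1 (-2*x) dx dy = -1.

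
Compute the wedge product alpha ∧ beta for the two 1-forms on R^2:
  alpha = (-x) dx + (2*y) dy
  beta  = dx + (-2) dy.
alpha ∧ beta = (2*x - 2*y) dx ∧ dy

Distribute the wedge, using dx_i ∧ dx_j = -dx_j ∧ dx_i and dx_i ∧ dx_i = 0. For each pair (i, j) with i < j, the coefficient of dx_i ∧ dx_j in alpha ∧ beta is (alpha_i * beta_j - alpha_j * beta_i). Collecting: alpha ∧ beta = (2*x - 2*y) dx ∧ dy.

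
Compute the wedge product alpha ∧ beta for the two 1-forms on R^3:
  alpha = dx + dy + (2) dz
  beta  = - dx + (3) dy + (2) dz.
alpha ∧ beta = (4) dx ∧ dy + (4) dx ∧ dz + (-4) dy ∧ dz

Distribute the wedge, using dx_i ∧ dx_j = -dx_j ∧ dx_i and dx_i ∧ dx_i = 0. For each pair (i, j) with i < j, the coefficient of dx_i ∧ dx_j in alpha ∧ beta is (alpha_i * beta_j - alpha_j * beta_i). Collecting: alpha ∧ beta = (4) dx ∧ dy + (4) dx ∧ dz + (-4) dy ∧ dz.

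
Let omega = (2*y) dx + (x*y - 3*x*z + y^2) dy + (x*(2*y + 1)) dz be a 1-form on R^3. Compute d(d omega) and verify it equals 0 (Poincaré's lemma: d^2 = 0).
d(d omega) = 0

Step 1: d omega = sum_{i<j} (∂f_j/∂x_i - ∂f_i/∂x_j) dx_i ∧ dx_j:
  coeff of dx ∧ dy: y - 3*z - 2
  coeff of dx ∧ dz: 2*y + 1
  coeff of dy ∧ dz: 5*x
Step 2: Apply d again to each 2-form coefficient. The only possible 3-form in R^3 is dx ∧ dy ∧ dz, with coefficient
  ∂(coeff of dy∧dz)/∂x - ∂(coeff of dx∧dz)/∂y + ∂(coeff of dx∧dy)/∂z
  = ∂/∂x (5*x) - ∂/∂y (2*y + 1) + ∂/∂z (y - 3*z - 2).
Each of these terms simplifies to sums of mixed partials that cancel in pairs. The result is 0 (by equality of mixed partials for smooth functions — Schwarz / Clairaut).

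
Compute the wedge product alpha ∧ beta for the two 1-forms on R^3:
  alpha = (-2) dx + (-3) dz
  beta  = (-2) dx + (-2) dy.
alpha ∧ beta = (4) dx ∧ dy + (-6) dx ∧ dz + (-6) dy ∧ dz

Distribute the wedge, using dx_i ∧ dx_j = -dx_j ∧ dx_i and dx_i ∧ dx_i = 0. For each pair (i, j) with i < j, the coefficient of dx_i ∧ dx_j in alpha ∧ beta is (alpha_i * beta_j - alpha_j * beta_i). Collecting: alpha ∧ beta = (4) dx ∧ dy + (-6) dx ∧ dz + (-6) dy ∧ dz.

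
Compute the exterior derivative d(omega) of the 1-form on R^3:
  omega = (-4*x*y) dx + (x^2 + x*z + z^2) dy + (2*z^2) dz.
d(omega) = (6*x + z) dx ∧ dy + (-x - 2*z) dy ∧ dz

For a 1-form omega = sum_i f_i dx_i, the exterior derivative is
  d(omega) = sum_{i < j} (∂f_j/∂x_i - ∂f_i/∂x_j) dx_i ∧ dx_j.
  coefficient of dx ∧ dy: ∂f_2/∂x - ∂f_1/∂y = ∂(x^2 + x*z + z^2)/∂x - ∂(-4*x*y)/∂y = 6*x + z
  coefficient of dy ∧ dz: ∂f_3/∂y - ∂f_2/∂z = ∂(2*z^2)/∂y - ∂(x^2 + x*z + z^2)/∂z = -x - 2*z
Assembling: d(omega) = (6*x + z) dx ∧ dy + (-x - 2*z) dy ∧ dz.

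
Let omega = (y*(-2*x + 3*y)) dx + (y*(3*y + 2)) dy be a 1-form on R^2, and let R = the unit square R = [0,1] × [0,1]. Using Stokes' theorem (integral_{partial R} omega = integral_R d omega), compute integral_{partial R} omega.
integral_(partial R) omega = -2

Stokes: integral_partial_R omega = integral_R d omega with d omega = (∂Q/∂x - ∂P/∂y) dx ∧ dy.
  ∂Q/∂x = 0
  ∂P/∂y = -2*x + 6*y
  integrand = ∂Q/∂x - ∂P/∂y = 2*x - 6*y.
Integrating over R: integral_0^1 integral_0^1 (2*x - 6*y) dx dy = -2.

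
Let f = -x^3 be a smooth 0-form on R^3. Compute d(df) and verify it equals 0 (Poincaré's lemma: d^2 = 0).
d(df) = 0

Step 1: df = sum_i (∂f/∂x_i) dx_i = (-3*x^2) dx + (0) dy + (0) dz.
Step 2: Apply d again. Using the 1-form formula, the coefficient of dx ∧ dy in d(df) is ∂^2 f/∂x ∂y - ∂^2 f/∂y ∂x = (0) - (0) = 0 (equality of mixed partials for smooth f).
Similarly for dx ∧ dz and dy ∧ dz — all coefficients vanish. So d(df) = 0.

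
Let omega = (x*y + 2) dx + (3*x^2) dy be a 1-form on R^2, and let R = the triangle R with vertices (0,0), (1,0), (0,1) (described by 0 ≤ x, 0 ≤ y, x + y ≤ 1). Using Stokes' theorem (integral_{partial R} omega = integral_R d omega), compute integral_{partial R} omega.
integral_(partial R) omega = 5/6

Stokes: integral_partial_R omega = integral_R d omega with d omega = (∂Q/∂x - ∂P/∂y) dx ∧ dy.
  ∂Q/∂x = 6*x
  ∂P/∂y = x
  integrand = ∂Q/∂x - ∂P/∂y = 5*x.
Integrating over R: integral_0^1 integral_0^{1-x} (5*x) dy dx = 5/6.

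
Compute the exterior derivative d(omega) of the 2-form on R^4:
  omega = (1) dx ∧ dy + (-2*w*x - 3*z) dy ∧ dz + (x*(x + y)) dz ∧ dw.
d(omega) = (-2*w) dx ∧ dy ∧ dz + (-x) dy ∧ dz ∧ dw + (2*x + y) dx ∧ dz ∧ dw

For a 2-form omega = sum_{i<j} g_{ij} dx_i ∧ dx_j, the exterior derivative is
  d(omega) = sum_{i<j} d(g_{ij}) ∧ dx_i ∧ dx_j = sum_{i<j, k} (∂g_{ij}/∂x_k) dx_k ∧ dx_i ∧ dx_j.
Expand each term, using dx_k ∧ dx_i ∧ dx_j = sgn(permutation) dx_{(a)} ∧ dx_{(b)} ∧ dx_{(c)} with (a < b < c) sorted:
  d(-2*w*x - 3*z) includes (∂/∂x)(-2*w*x - 3*z) dx = (-2*w) dx, which multiplied by dy ∧ dz gives (-2*w) dx ∧ dy ∧ dz
  d(-2*w*x - 3*z) includes (∂/∂w)(-2*w*x - 3*z) dw = (-2*x) dw, which multiplied by dy ∧ dz gives (-2*x) dy ∧ dz ∧ dw
  d(x*(x + y)) includes (∂/∂x)(x*(x + y)) dx = (2*x + y) dx, which multiplied by dz ∧ dw gives (2*x + y) dx ∧ dz ∧ dw
  d(x*(x + y)) includes (∂/∂y)(x*(x + y)) dy = (x) dy, which multiplied by dz ∧ dw gives (x) dy ∧ dz ∧ dw
Collecting like 3-forms: d(omega) = (-2*w) dx ∧ dy ∧ dz + (-x) dy ∧ dz ∧ dw + (2*x + y) dx ∧ dz ∧ dw.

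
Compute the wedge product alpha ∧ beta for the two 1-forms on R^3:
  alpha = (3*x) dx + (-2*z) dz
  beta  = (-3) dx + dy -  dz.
alpha ∧ beta = (3*x) dx ∧ dy + (-3*x - 6*z) dx ∧ dz + (2*z) dy ∧ dz

Distribute the wedge, using dx_i ∧ dx_j = -dx_j ∧ dx_i and dx_i ∧ dx_i = 0. For each pair (i, j) with i < j, the coefficient of dx_i ∧ dx_j in alpha ∧ beta is (alpha_i * beta_j - alpha_j * beta_i). Collecting: alpha ∧ beta = (3*x) dx ∧ dy + (-3*x - 6*z) dx ∧ dz + (2*z) dy ∧ dz.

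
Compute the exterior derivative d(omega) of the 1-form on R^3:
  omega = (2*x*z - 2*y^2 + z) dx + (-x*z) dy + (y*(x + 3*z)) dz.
d(omega) = (4*y - z) dx ∧ dy + (-2*x + y - 1) dx ∧ dz + (2*x + 3*z) dy ∧ dz

For a 1-form omega = sum_i f_i dx_i, the exterior derivative is
  d(omega) = sum_{i < j} (∂f_j/∂x_i - ∂f_i/∂x_j) dx_i ∧ dx_j.
  coefficient of dx ∧ dy: ∂f_2/∂x - ∂f_1/∂y = ∂(-x*z)/∂x - ∂(2*x*z - 2*y^2 + z)/∂y = 4*y - z
  coefficient of dx ∧ dz: ∂f_3/∂x - ∂f_1/∂z = ∂(y*(x + 3*z))/∂x - ∂(2*x*z - 2*y^2 + z)/∂z = -2*x + y - 1
  coefficient of dy ∧ dz: ∂f_3/∂y - ∂f_2/∂z = ∂(y*(x + 3*z))/∂y - ∂(-x*z)/∂z = 2*x + 3*z
Assembling: d(omega) = (4*y - z) dx ∧ dy + (-2*x + y - 1) dx ∧ dz + (2*x + 3*z) dy ∧ dz.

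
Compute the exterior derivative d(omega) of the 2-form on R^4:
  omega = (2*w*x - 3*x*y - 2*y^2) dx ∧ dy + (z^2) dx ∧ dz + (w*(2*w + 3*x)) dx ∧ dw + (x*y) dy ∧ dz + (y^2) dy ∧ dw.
d(omega) = (2*x) dx ∧ dy ∧ dw + (y) dx ∧ dy ∧ dz

For a 2-form omega = sum_{i<j} g_{ij} dx_i ∧ dx_j, the exterior derivative is
  d(omega) = sum_{i<j} d(g_{ij}) ∧ dx_i ∧ dx_j = sum_{i<j, k} (∂g_{ij}/∂x_k) dx_k ∧ dx_i ∧ dx_j.
Expand each term, using dx_k ∧ dx_i ∧ dx_j = sgn(permutation) dx_{(a)} ∧ dx_{(b)} ∧ dx_{(c)} with (a < b < c) sorted:
  d(2*w*x - 3*x*y - 2*y^2) includes (∂/∂w)(2*w*x - 3*x*y - 2*y^2) dw = (2*x) dw, which multiplied by dx ∧ dy gives (2*x) dx ∧ dy ∧ dw
  d(x*y) includes (∂/∂x)(x*y) dx = (y) dx, which multiplied by dy ∧ dz gives (y) dx ∧ dy ∧ dz
Collecting like 3-forms: d(omega) = (2*x) dx ∧ dy ∧ dw + (y) dx ∧ dy ∧ dz.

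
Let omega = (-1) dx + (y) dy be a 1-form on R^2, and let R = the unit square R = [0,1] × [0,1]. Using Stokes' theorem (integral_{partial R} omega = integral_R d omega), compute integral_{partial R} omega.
integral_(partial R) omega = 0

Stokes: integral_partial_R omega = integral_R d omega with d omega = (∂Q/∂x - ∂P/∂y) dx ∧ dy.
  ∂Q/∂x = 0
  ∂P/∂y = 0
  integrand = ∂Q/∂x - ∂P/∂y = 0.
Integrating over R: integral_0^1 integral_0^1 (0) dx dy = 0.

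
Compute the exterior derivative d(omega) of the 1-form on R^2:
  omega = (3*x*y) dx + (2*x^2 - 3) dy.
d(omega) = (x) dx ∧ dy

For a 1-form omega = sum_i f_i dx_i, the exterior derivative is
  d(omega) = sum_{i < j} (∂f_j/∂x_i - ∂f_i/∂x_j) dx_i ∧ dx_j.
  coefficient of dx ∧ dy: ∂f_2/∂x - ∂f_1/∂y = ∂(2*x^2 - 3)/∂x - ∂(3*x*y)/∂y = x
Assembling: d(omega) = (x) dx ∧ dy.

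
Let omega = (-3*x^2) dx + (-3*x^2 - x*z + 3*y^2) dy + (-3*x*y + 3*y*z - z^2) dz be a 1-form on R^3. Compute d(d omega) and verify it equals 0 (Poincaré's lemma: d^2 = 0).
d(d omega) = 0

Step 1: d omega = sum_{i<j} (∂f_j/∂x_i - ∂f_i/∂x_j) dx_i ∧ dx_j:
  coeff of dx ∧ dy: -6*x - z
  coeff of dx ∧ dz: -3*y
  coeff of dy ∧ dz: -2*x + 3*z
Step 2: Apply d again to each 2-form coefficient. The only possible 3-form in R^3 is dx ∧ dy ∧ dz, with coefficient
  ∂(coeff of dy∧dz)/∂x - ∂(coeff of dx∧dz)/∂y + ∂(coeff of dx∧dy)/∂z
  = ∂/∂x (-2*x + 3*z) - ∂/∂y (-3*y) + ∂/∂z (-6*x - z).
Each of these terms simplifies to sums of mixed partials that cancel in pairs. The result is 0 (by equality of mixed partials for smooth functions — Schwarz / Clairaut).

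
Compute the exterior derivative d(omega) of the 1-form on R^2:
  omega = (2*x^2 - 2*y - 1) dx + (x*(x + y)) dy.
d(omega) = (2*x + y + 2) dx ∧ dy

For a 1-form omega = sum_i f_i dx_i, the exterior derivative is
  d(omega) = sum_{i < j} (∂f_j/∂x_i - ∂f_i/∂x_j) dx_i ∧ dx_j.
  coefficient of dx ∧ dy: ∂f_2/∂x - ∂f_1/∂y = ∂(x*(x + y))/∂x - ∂(2*x^2 - 2*y - 1)/∂y = 2*x + y + 2
Assembling: d(omega) = (2*x + y + 2) dx ∧ dy.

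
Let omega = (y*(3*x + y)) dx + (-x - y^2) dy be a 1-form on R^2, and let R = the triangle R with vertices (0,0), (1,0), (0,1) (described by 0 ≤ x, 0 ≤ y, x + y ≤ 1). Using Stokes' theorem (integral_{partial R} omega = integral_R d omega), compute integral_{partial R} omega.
integral_(partial R) omega = -4/3

Stokes: integral_partial_R omega = integral_R d omega with d omega = (∂Q/∂x - ∂P/∂y) dx ∧ dy.
  ∂Q/∂x = -1
  ∂P/∂y = 3*x + 2*y
  integrand = ∂Q/∂x - ∂P/∂y = -3*x - 2*y - 1.
Integrating over R: integral_0^1 integral_0^{1-x} (-3*x - 2*y - 1) dy dx = -4/3.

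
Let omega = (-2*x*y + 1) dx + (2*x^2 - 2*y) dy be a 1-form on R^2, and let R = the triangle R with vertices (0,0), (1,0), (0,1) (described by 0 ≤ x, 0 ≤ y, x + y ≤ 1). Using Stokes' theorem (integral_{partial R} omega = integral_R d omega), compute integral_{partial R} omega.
integral_(partial R) omega = 1

Stokes: integral_partial_R omega = integral_R d omega with d omega = (∂Q/∂x - ∂P/∂y) dx ∧ dy.
  ∂Q/∂x = 4*x
  ∂P/∂y = -2*x
  integrand = ∂Q/∂x - ∂P/∂y = 6*x.
Integrating over R: integral_0^1 integral_0^{1-x} (6*x) dy dx = 1.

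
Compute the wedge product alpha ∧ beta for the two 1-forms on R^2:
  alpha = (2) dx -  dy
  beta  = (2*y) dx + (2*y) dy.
alpha ∧ beta = (6*y) dx ∧ dy

Distribute the wedge, using dx_i ∧ dx_j = -dx_j ∧ dx_i and dx_i ∧ dx_i = 0. For each pair (i, j) with i < j, the coefficient of dx_i ∧ dx_j in alpha ∧ beta is (alpha_i * beta_j - alpha_j * beta_i). Collecting: alpha ∧ beta = (6*y) dx ∧ dy.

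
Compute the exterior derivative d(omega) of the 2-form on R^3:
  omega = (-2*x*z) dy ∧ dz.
d(omega) = (-2*z) dx ∧ dy ∧ dz

For a 2-form omega = sum_{i<j} g_{ij} dx_i ∧ dx_j, the exterior derivative is
  d(omega) = sum_{i<j} d(g_{ij}) ∧ dx_i ∧ dx_j = sum_{i<j, k} (∂g_{ij}/∂x_k) dx_k ∧ dx_i ∧ dx_j.
Expand each term, using dx_k ∧ dx_i ∧ dx_j = sgn(permutation) dx_{(a)} ∧ dx_{(b)} ∧ dx_{(c)} with (a < b < c) sorted:
  d(-2*x*z) includes (∂/∂x)(-2*x*z) dx = (-2*z) dx, which multiplied by dy ∧ dz gives (-2*z) dx ∧ dy ∧ dz
Collecting like 3-forms: d(omega) = (-2*z) dx ∧ dy ∧ dz.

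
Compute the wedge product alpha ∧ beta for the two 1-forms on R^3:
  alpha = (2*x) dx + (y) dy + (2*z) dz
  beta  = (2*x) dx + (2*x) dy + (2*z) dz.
alpha ∧ beta = (2*x*(2*x - y)) dx ∧ dy + (2*z*(-2*x + y)) dy ∧ dz

Distribute the wedge, using dx_i ∧ dx_j = -dx_j ∧ dx_i and dx_i ∧ dx_i = 0. For each pair (i, j) with i < j, the coefficient of dx_i ∧ dx_j in alpha ∧ beta is (alpha_i * beta_j - alpha_j * beta_i). Collecting: alpha ∧ beta = (2*x*(2*x - y)) dx ∧ dy + (2*z*(-2*x + y)) dy ∧ dz.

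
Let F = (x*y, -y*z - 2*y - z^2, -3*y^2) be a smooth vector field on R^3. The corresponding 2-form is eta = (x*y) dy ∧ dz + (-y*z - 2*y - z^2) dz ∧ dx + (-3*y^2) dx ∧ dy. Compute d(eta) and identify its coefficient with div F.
d(eta) = (y - z - 2) dx ∧ dy ∧ dz; div F = y - z - 2

For a 2-form in R^3 of the form above, applying d gives a 3-form with coefficient ∂P/∂x + ∂Q/∂y + ∂R/∂z:
  ∂P/∂x = y
  ∂Q/∂y = -z - 2
  ∂R/∂z = 0
Sum = y - z - 2, which is exactly div F.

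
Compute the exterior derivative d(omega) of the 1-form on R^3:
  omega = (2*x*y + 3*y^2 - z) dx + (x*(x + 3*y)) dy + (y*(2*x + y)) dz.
d(omega) = (-3*y) dx ∧ dy + (2*y + 1) dx ∧ dz + (2*x + 2*y) dy ∧ dz

For a 1-form omega = sum_i f_i dx_i, the exterior derivative is
  d(omega) = sum_{i < j} (∂f_j/∂x_i - ∂f_i/∂x_j) dx_i ∧ dx_j.
  coefficient of dx ∧ dy: ∂f_2/∂x - ∂f_1/∂y = ∂(x*(x + 3*y))/∂x - ∂(2*x*y + 3*y^2 - z)/∂y = -3*y
  coefficient of dx ∧ dz: ∂f_3/∂x - ∂f_1/∂z = ∂(y*(2*x + y))/∂x - ∂(2*x*y + 3*y^2 - z)/∂z = 2*y + 1
  coefficient of dy ∧ dz: ∂f_3/∂y - ∂f_2/∂z = ∂(y*(2*x + y))/∂y - ∂(x*(x + 3*y))/∂z = 2*x + 2*y
Assembling: d(omega) = (-3*y) dx ∧ dy + (2*y + 1) dx ∧ dz + (2*x + 2*y) dy ∧ dz.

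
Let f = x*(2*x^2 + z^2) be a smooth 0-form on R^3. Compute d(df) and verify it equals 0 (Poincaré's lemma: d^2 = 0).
d(df) = 0

Step 1: df = sum_i (∂f/∂x_i) dx_i = (6*x^2 + z^2) dx + (0) dy + (2*x*z) dz.
Step 2: Apply d again. Using the 1-form formula, the coefficient of dx ∧ dy in d(df) is ∂^2 f/∂x ∂y - ∂^2 f/∂y ∂x = (0) - (0) = 0 (equality of mixed partials for smooth f).
Similarly for dx ∧ dz and dy ∧ dz — all coefficients vanish. So d(df) = 0.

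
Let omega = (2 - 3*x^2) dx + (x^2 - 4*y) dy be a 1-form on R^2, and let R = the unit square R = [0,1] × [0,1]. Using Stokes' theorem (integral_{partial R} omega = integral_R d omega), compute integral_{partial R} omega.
integral_(partial R) omega = 1

Stokes: integral_partial_R omega = integral_R d omega with d omega = (∂Q/∂x - ∂P/∂y) dx ∧ dy.
  ∂Q/∂x = 2*x
  ∂P/∂y = 0
  integrand = ∂Q/∂x - ∂P/∂y = 2*x.
Integrating over R: integral_0^1 integral_0^1 (2*x) dx dy = 1.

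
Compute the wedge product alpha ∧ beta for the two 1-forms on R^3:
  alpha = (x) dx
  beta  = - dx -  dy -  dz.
alpha ∧ beta = (-x) dx ∧ dy + (-x) dx ∧ dz

Distribute the wedge, using dx_i ∧ dx_j = -dx_j ∧ dx_i and dx_i ∧ dx_i = 0. For each pair (i, j) with i < j, the coefficient of dx_i ∧ dx_j in alpha ∧ beta is (alpha_i * beta_j - alpha_j * beta_i). Collecting: alpha ∧ beta = (-x) dx ∧ dy + (-x) dx ∧ dz.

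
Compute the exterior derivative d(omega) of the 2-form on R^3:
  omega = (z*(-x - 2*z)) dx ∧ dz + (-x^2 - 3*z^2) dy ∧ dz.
d(omega) = (-2*x) dx ∧ dy ∧ dz

For a 2-form omega = sum_{i<j} g_{ij} dx_i ∧ dx_j, the exterior derivative is
  d(omega) = sum_{i<j} d(g_{ij}) ∧ dx_i ∧ dx_j = sum_{i<j, k} (∂g_{ij}/∂x_k) dx_k ∧ dx_i ∧ dx_j.
Expand each term, using dx_k ∧ dx_i ∧ dx_j = sgn(permutation) dx_{(a)} ∧ dx_{(b)} ∧ dx_{(c)} with (a < b < c) sorted:
  d(-x^2 - 3*z^2) includes (∂/∂x)(-x^2 - 3*z^2) dx = (-2*x) dx, which multiplied by dy ∧ dz gives (-2*x) dx ∧ dy ∧ dz
Collecting like 3-forms: d(omega) = (-2*x) dx ∧ dy ∧ dz.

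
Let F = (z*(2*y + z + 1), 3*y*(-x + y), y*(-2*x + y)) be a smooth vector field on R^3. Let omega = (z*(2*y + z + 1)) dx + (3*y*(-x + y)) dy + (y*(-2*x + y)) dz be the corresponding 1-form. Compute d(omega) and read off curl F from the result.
d(omega) = (-2*x + 2*y) dy ∧ dz + (4*y + 2*z + 1) dz ∧ dx + (-3*y - 2*z) dx ∧ dy; curl F = (-2*x + 2*y, 4*y + 2*z + 1, -3*y - 2*z)

d omega = sum_{i<j} (∂f_j/∂x_i - ∂f_i/∂x_j) dx_i ∧ dx_j. Under the identification (dy ∧ dz, dz ∧ dx, dx ∧ dy) ↔ (e_x, e_y, e_z), the coefficients are exactly the components of curl F. Compute:
  ∂R/∂y - ∂Q/∂z = (-2*x + 2*y) - (0) = -2*x + 2*y
  ∂P/∂z - ∂R/∂x = (2*y + 2*z + 1) - (-2*y) = 4*y + 2*z + 1
  ∂Q/∂x - ∂P/∂y = (-3*y) - (2*z) = -3*y - 2*z.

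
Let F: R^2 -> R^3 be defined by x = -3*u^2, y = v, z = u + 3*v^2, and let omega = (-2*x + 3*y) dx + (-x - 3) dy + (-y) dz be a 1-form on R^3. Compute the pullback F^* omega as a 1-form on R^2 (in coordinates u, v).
F^* omega = (-36*u^3 - 18*u*v - v) du + (3*u^2 - 6*v^2 - 3) dv

Using F^*(f dg) = (f ∘ F) d(g ∘ F), substitute each coordinate x_i by F_i(u, v) in f_i, and replace dx_i by d F_i = (∂F_i/∂u) du + (∂F_i/∂v) dv.
  For the x component: f_1(F) = 6*u^2 + 3*v; d F_1 = (-6*u) du + (0) dv
  For the y component: f_2(F) = 3*u^2 - 3; d F_2 = (0) du + (1) dv
  For the z component: f_3(F) = -v; d F_3 = (1) du + (6*v) dv
Combining and collecting du, dv coefficients:
  coeff of du: -36*u^3 - 18*u*v - v
  coeff of dv: 3*u^2 - 6*v^2 - 3
F^* omega = (-36*u^3 - 18*u*v - v) du + (3*u^2 - 6*v^2 - 3) dv.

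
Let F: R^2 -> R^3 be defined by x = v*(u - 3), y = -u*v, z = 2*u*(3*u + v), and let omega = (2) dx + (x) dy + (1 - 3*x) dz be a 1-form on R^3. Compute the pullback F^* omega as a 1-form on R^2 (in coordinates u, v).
F^* omega = (-36*u^2*v - 7*u*v^2 + 108*u*v + 12*u + 21*v^2 + 4*v) du + (-7*u^2*v + 21*u*v + 4*u - 6) dv

Using F^*(f dg) = (f ∘ F) d(g ∘ F), substitute each coordinate x_i by F_i(u, v) in f_i, and replace dx_i by d F_i = (∂F_i/∂u) du + (∂F_i/∂v) dv.
  For the x component: f_1(F) = 2; d F_1 = (v) du + (u - 3) dv
  For the y component: f_2(F) = v*(u - 3); d F_2 = (-v) du + (-u) dv
  For the z component: f_3(F) = -3*u*v + 9*v + 1; d F_3 = (12*u + 2*v) du + (2*u) dv
Combining and collecting du, dv coefficients:
  coeff of du: -36*u^2*v - 7*u*v^2 + 108*u*v + 12*u + 21*v^2 + 4*v
  coeff of dv: -7*u^2*v + 21*u*v + 4*u - 6
F^* omega = (-36*u^2*v - 7*u*v^2 + 108*u*v + 12*u + 21*v^2 + 4*v) du + (-7*u^2*v + 21*u*v + 4*u - 6) dv.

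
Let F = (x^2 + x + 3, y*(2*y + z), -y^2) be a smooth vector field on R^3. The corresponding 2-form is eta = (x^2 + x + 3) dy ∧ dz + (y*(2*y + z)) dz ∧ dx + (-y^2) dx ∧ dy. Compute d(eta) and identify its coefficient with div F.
d(eta) = (2*x + 4*y + z + 1) dx ∧ dy ∧ dz; div F = 2*x + 4*y + z + 1

For a 2-form in R^3 of the form above, applying d gives a 3-form with coefficient ∂P/∂x + ∂Q/∂y + ∂R/∂z:
  ∂P/∂x = 2*x + 1
  ∂Q/∂y = 4*y + z
  ∂R/∂z = 0
Sum = 2*x + 4*y + z + 1, which is exactly div F.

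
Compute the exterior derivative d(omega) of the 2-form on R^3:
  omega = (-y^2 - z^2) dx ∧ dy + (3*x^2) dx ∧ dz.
d(omega) = (-2*z) dx ∧ dy ∧ dz

For a 2-form omega = sum_{i<j} g_{ij} dx_i ∧ dx_j, the exterior derivative is
  d(omega) = sum_{i<j} d(g_{ij}) ∧ dx_i ∧ dx_j = sum_{i<j, k} (∂g_{ij}/∂x_k) dx_k ∧ dx_i ∧ dx_j.
Expand each term, using dx_k ∧ dx_i ∧ dx_j = sgn(permutation) dx_{(a)} ∧ dx_{(b)} ∧ dx_{(c)} with (a < b < c) sorted:
  d(-y^2 - z^2) includes (∂/∂z)(-y^2 - z^2) dz = (-2*z) dz, which multiplied by dx ∧ dy gives (-2*z) dx ∧ dy ∧ dz
Collecting like 3-forms: d(omega) = (-2*z) dx ∧ dy ∧ dz.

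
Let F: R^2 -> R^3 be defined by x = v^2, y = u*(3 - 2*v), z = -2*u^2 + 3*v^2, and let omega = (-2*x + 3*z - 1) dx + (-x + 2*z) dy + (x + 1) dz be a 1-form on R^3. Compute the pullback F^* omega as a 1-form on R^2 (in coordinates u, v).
F^* omega = (8*u^2*v - 12*u^2 - 4*u*v^2 - 4*u - 10*v^3 + 15*v^2) du + (8*u^3 - 12*u^2*v - 10*u*v^2 + 20*v^3 + 4*v) dv

Using F^*(f dg) = (f ∘ F) d(g ∘ F), substitute each coordinate x_i by F_i(u, v) in f_i, and replace dx_i by d F_i = (∂F_i/∂u) du + (∂F_i/∂v) dv.
  For the x component: f_1(F) = -6*u^2 + 7*v^2 - 1; d F_1 = (0) du + (2*v) dv
  For the y component: f_2(F) = -4*u^2 + 5*v^2; d F_2 = (3 - 2*v) du + (-2*u) dv
  For the z component: f_3(F) = v^2 + 1; d F_3 = (-4*u) du + (6*v) dv
Combining and collecting du, dv coefficients:
  coeff of du: 8*u^2*v - 12*u^2 - 4*u*v^2 - 4*u - 10*v^3 + 15*v^2
  coeff of dv: 8*u^3 - 12*u^2*v - 10*u*v^2 + 20*v^3 + 4*v
F^* omega = (8*u^2*v - 12*u^2 - 4*u*v^2 - 4*u - 10*v^3 + 15*v^2) du + (8*u^3 - 12*u^2*v - 10*u*v^2 + 20*v^3 + 4*v) dv.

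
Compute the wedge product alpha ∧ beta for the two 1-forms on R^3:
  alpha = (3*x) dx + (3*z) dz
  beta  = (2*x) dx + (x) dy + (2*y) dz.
alpha ∧ beta = (3*x^2) dx ∧ dy + (6*x*(y - z)) dx ∧ dz + (-3*x*z) dy ∧ dz

Distribute the wedge, using dx_i ∧ dx_j = -dx_j ∧ dx_i and dx_i ∧ dx_i = 0. For each pair (i, j) with i < j, the coefficient of dx_i ∧ dx_j in alpha ∧ beta is (alpha_i * beta_j - alpha_j * beta_i). Collecting: alpha ∧ beta = (3*x^2) dx ∧ dy + (6*x*(y - z)) dx ∧ dz + (-3*x*z) dy ∧ dz.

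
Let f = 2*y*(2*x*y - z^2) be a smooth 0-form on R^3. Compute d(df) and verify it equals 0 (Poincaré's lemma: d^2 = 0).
d(df) = 0

Step 1: df = sum_i (∂f/∂x_i) dx_i = (4*y^2) dx + (8*x*y - 2*z^2) dy + (-4*y*z) dz.
Step 2: Apply d again. Using the 1-form formula, the coefficient of dx ∧ dy in d(df) is ∂^2 f/∂x ∂y - ∂^2 f/∂y ∂x = (8*y) - (8*y) = 0 (equality of mixed partials for smooth f).
Similarly for dx ∧ dz and dy ∧ dz — all coefficients vanish. So d(df) = 0.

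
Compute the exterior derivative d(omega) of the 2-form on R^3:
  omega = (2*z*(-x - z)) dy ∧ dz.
d(omega) = (-2*z) dx ∧ dy ∧ dz

For a 2-form omega = sum_{i<j} g_{ij} dx_i ∧ dx_j, the exterior derivative is
  d(omega) = sum_{i<j} d(g_{ij}) ∧ dx_i ∧ dx_j = sum_{i<j, k} (∂g_{ij}/∂x_k) dx_k ∧ dx_i ∧ dx_j.
Expand each term, using dx_k ∧ dx_i ∧ dx_j = sgn(permutation) dx_{(a)} ∧ dx_{(b)} ∧ dx_{(c)} with (a < b < c) sorted:
  d(2*z*(-x - z)) includes (∂/∂x)(2*z*(-x - z)) dx = (-2*z) dx, which multiplied by dy ∧ dz gives (-2*z) dx ∧ dy ∧ dz
Collecting like 3-forms: d(omega) = (-2*z) dx ∧ dy ∧ dz.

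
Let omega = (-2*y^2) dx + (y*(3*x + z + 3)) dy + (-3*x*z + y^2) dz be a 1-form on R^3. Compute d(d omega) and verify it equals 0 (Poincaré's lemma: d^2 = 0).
d(d omega) = 0

Step 1: d omega = sum_{i<j} (∂f_j/∂x_i - ∂f_i/∂x_j) dx_i ∧ dx_j:
  coeff of dx ∧ dy: 7*y
  coeff of dx ∧ dz: -3*z
  coeff of dy ∧ dz: y
Step 2: Apply d again to each 2-form coefficient. The only possible 3-form in R^3 is dx ∧ dy ∧ dz, with coefficient
  ∂(coeff of dy∧dz)/∂x - ∂(coeff of dx∧dz)/∂y + ∂(coeff of dx∧dy)/∂z
  = ∂/∂x (y) - ∂/∂y (-3*z) + ∂/∂z (7*y).
Each of these terms simplifies to sums of mixed partials that cancel in pairs. The result is 0 (by equality of mixed partials for smooth functions — Schwarz / Clairaut).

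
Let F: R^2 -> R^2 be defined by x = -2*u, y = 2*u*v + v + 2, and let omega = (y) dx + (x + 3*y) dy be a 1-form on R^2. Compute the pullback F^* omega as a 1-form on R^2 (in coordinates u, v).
F^* omega = (12*u*v^2 - 8*u*v + 6*v^2 + 10*v - 4) du + (12*u^2*v - 4*u^2 + 12*u*v + 10*u + 3*v + 6) dv

Using F^*(f dg) = (f ∘ F) d(g ∘ F), substitute each coordinate x_i by F_i(u, v) in f_i, and replace dx_i by d F_i = (∂F_i/∂u) du + (∂F_i/∂v) dv.
  For the x component: f_1(F) = 2*u*v + v + 2; d F_1 = (-2) du + (0) dv
  For the y component: f_2(F) = 6*u*v - 2*u + 3*v + 6; d F_2 = (2*v) du + (2*u + 1) dv
Combining and collecting du, dv coefficients:
  coeff of du: 12*u*v^2 - 8*u*v + 6*v^2 + 10*v - 4
  coeff of dv: 12*u^2*v - 4*u^2 + 12*u*v + 10*u + 3*v + 6
F^* omega = (12*u*v^2 - 8*u*v + 6*v^2 + 10*v - 4) du + (12*u^2*v - 4*u^2 + 12*u*v + 10*u + 3*v + 6) dv.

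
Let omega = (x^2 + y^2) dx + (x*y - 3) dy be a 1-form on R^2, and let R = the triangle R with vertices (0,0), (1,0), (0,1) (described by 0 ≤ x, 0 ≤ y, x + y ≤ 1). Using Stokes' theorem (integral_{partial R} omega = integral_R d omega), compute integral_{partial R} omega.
integral_(partial R) omega = -1/6

Stokes: integral_partial_R omega = integral_R d omega with d omega = (∂Q/∂x - ∂P/∂y) dx ∧ dy.
  ∂Q/∂x = y
  ∂P/∂y = 2*y
  integrand = ∂Q/∂x - ∂P/∂y = -y.
Integrating over R: integral_0^1 integral_0^{1-x} (-y) dy dx = -1/6.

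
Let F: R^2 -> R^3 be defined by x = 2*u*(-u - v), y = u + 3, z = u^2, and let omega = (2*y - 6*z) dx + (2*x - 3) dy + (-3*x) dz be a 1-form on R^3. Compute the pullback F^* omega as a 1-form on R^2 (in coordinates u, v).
F^* omega = (36*u^3 + 24*u^2*v - 12*u^2 - 8*u*v - 24*u - 12*v - 3) du + (4*u*(3*u^2 - u - 3)) dv

Using F^*(f dg) = (f ∘ F) d(g ∘ F), substitute each coordinate x_i by F_i(u, v) in f_i, and replace dx_i by d F_i = (∂F_i/∂u) du + (∂F_i/∂v) dv.
  For the x component: f_1(F) = -6*u^2 + 2*u + 6; d F_1 = (-4*u - 2*v) du + (-2*u) dv
  For the y component: f_2(F) = -4*u^2 - 4*u*v - 3; d F_2 = (1) du + (0) dv
  For the z component: f_3(F) = 6*u*(u + v); d F_3 = (2*u) du + (0) dv
Combining and collecting du, dv coefficients:
  coeff of du: 36*u^3 + 24*u^2*v - 12*u^2 - 8*u*v - 24*u - 12*v - 3
  coeff of dv: 4*u*(3*u^2 - u - 3)
F^* omega = (36*u^3 + 24*u^2*v - 12*u^2 - 8*u*v - 24*u - 12*v - 3) du + (4*u*(3*u^2 - u - 3)) dv.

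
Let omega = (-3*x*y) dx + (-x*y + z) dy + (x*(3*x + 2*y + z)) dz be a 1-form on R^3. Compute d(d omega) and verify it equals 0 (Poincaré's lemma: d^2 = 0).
d(d omega) = 0

Step 1: d omega = sum_{i<j} (∂f_j/∂x_i - ∂f_i/∂x_j) dx_i ∧ dx_j:
  coeff of dx ∧ dy: 3*x - y
  coeff of dx ∧ dz: 6*x + 2*y + z
  coeff of dy ∧ dz: 2*x - 1
Step 2: Apply d again to each 2-form coefficient. The only possible 3-form in R^3 is dx ∧ dy ∧ dz, with coefficient
  ∂(coeff of dy∧dz)/∂x - ∂(coeff of dx∧dz)/∂y + ∂(coeff of dx∧dy)/∂z
  = ∂/∂x (2*x - 1) - ∂/∂y (6*x + 2*y + z) + ∂/∂z (3*x - y).
Each of these terms simplifies to sums of mixed partials that cancel in pairs. The result is 0 (by equality of mixed partials for smooth functions — Schwarz / Clairaut).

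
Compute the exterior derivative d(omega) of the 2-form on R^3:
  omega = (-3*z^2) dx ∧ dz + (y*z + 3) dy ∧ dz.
d(omega) = 0

For a 2-form omega = sum_{i<j} g_{ij} dx_i ∧ dx_j, the exterior derivative is
  d(omega) = sum_{i<j} d(g_{ij}) ∧ dx_i ∧ dx_j = sum_{i<j, k} (∂g_{ij}/∂x_k) dx_k ∧ dx_i ∧ dx_j.
Expand each term, using dx_k ∧ dx_i ∧ dx_j = sgn(permutation) dx_{(a)} ∧ dx_{(b)} ∧ dx_{(c)} with (a < b < c) sorted:

Collecting like 3-forms: d(omega) = 0.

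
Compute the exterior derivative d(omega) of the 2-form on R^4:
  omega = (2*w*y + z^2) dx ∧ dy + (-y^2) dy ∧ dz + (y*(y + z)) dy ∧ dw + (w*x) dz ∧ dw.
d(omega) = (2*z) dx ∧ dy ∧ dz + (2*y) dx ∧ dy ∧ dw + (-y) dy ∧ dz ∧ dw + (w) dx ∧ dz ∧ dw

For a 2-form omega = sum_{i<j} g_{ij} dx_i ∧ dx_j, the exterior derivative is
  d(omega) = sum_{i<j} d(g_{ij}) ∧ dx_i ∧ dx_j = sum_{i<j, k} (∂g_{ij}/∂x_k) dx_k ∧ dx_i ∧ dx_j.
Expand each term, using dx_k ∧ dx_i ∧ dx_j = sgn(permutation) dx_{(a)} ∧ dx_{(b)} ∧ dx_{(c)} with (a < b < c) sorted:
  d(2*w*y + z^2) includes (∂/∂z)(2*w*y + z^2) dz = (2*z) dz, which multiplied by dx ∧ dy gives (2*z) dx ∧ dy ∧ dz
  d(2*w*y + z^2) includes (∂/∂w)(2*w*y + z^2) dw = (2*y) dw, which multiplied by dx ∧ dy gives (2*y) dx ∧ dy ∧ dw
  d(y*(y + z)) includes (∂/∂z)(y*(y + z)) dz = (y) dz, which multiplied by dy ∧ dw gives (-y) dy ∧ dz ∧ dw
  d(w*x) includes (∂/∂x)(w*x) dx = (w) dx, which multiplied by dz ∧ dw gives (w) dx ∧ dz ∧ dw
Collecting like 3-forms: d(omega) = (2*z) dx ∧ dy ∧ dz + (2*y) dx ∧ dy ∧ dw + (-y) dy ∧ dz ∧ dw + (w) dx ∧ dz ∧ dw.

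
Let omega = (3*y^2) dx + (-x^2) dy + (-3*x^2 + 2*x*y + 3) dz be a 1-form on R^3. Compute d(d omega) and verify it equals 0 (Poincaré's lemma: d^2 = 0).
d(d omega) = 0

Step 1: d omega = sum_{i<j} (∂f_j/∂x_i - ∂f_i/∂x_j) dx_i ∧ dx_j:
  coeff of dx ∧ dy: -2*x - 6*y
  coeff of dx ∧ dz: -6*x + 2*y
  coeff of dy ∧ dz: 2*x
Step 2: Apply d again to each 2-form coefficient. The only possible 3-form in R^3 is dx ∧ dy ∧ dz, with coefficient
  ∂(coeff of dy∧dz)/∂x - ∂(coeff of dx∧dz)/∂y + ∂(coeff of dx∧dy)/∂z
  = ∂/∂x (2*x) - ∂/∂y (-6*x + 2*y) + ∂/∂z (-2*x - 6*y).
Each of these terms simplifies to sums of mixed partials that cancel in pairs. The result is 0 (by equality of mixed partials for smooth functions — Schwarz / Clairaut).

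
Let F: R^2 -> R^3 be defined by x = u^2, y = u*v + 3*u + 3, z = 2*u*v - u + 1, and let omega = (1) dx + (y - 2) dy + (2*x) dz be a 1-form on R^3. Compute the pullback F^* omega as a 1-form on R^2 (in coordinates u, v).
F^* omega = (4*u^2*v - 2*u^2 + u*v^2 + 6*u*v + 11*u + v + 3) du + (u*(4*u^2 + u*v + 3*u + 1)) dv

Using F^*(f dg) = (f ∘ F) d(g ∘ F), substitute each coordinate x_i by F_i(u, v) in f_i, and replace dx_i by d F_i = (∂F_i/∂u) du + (∂F_i/∂v) dv.
  For the x component: f_1(F) = 1; d F_1 = (2*u) du + (0) dv
  For the y component: f_2(F) = u*v + 3*u + 1; d F_2 = (v + 3) du + (u) dv
  For the z component: f_3(F) = 2*u^2; d F_3 = (2*v - 1) du + (2*u) dv
Combining and collecting du, dv coefficients:
  coeff of du: 4*u^2*v - 2*u^2 + u*v^2 + 6*u*v + 11*u + v + 3
  coeff of dv: u*(4*u^2 + u*v + 3*u + 1)
F^* omega = (4*u^2*v - 2*u^2 + u*v^2 + 6*u*v + 11*u + v + 3) du + (u*(4*u^2 + u*v + 3*u + 1)) dv.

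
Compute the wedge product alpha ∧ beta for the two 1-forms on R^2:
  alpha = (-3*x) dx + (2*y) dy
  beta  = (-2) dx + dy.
alpha ∧ beta = (-3*x + 4*y) dx ∧ dy

Distribute the wedge, using dx_i ∧ dx_j = -dx_j ∧ dx_i and dx_i ∧ dx_i = 0. For each pair (i, j) with i < j, the coefficient of dx_i ∧ dx_j in alpha ∧ beta is (alpha_i * beta_j - alpha_j * beta_i). Collecting: alpha ∧ beta = (-3*x + 4*y) dx ∧ dy.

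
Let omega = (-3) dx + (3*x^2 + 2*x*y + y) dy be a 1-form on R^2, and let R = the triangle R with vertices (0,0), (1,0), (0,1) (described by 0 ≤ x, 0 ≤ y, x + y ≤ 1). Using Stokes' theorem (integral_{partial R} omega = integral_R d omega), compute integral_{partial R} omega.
integral_(partial R) omega = 4/3

Stokes: integral_partial_R omega = integral_R d omega with d omega = (∂Q/∂x - ∂P/∂y) dx ∧ dy.
  ∂Q/∂x = 6*x + 2*y
  ∂P/∂y = 0
  integrand = ∂Q/∂x - ∂P/∂y = 6*x + 2*y.
Integrating over R: integral_0^1 integral_0^{1-x} (6*x + 2*y) dy dx = 4/3.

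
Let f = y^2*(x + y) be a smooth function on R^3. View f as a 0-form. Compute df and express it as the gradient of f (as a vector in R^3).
df = (y^2) dx + (y*(2*x + 3*y)) dy + (0) dz; grad f = (y^2, y*(2*x + 3*y), 0)

For a 0-form f, d f = (∂f/∂x) dx + (∂f/∂y) dy + (∂f/∂z) dz. The components of the vector representation are exactly the entries of grad f in Cartesian coordinates:
  ∂f/∂x = y^2
  ∂f/∂y = y*(2*x + 3*y)
  ∂f/∂z = 0.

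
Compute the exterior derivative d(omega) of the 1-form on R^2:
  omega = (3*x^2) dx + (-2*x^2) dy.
d(omega) = (-4*x) dx ∧ dy

For a 1-form omega = sum_i f_i dx_i, the exterior derivative is
  d(omega) = sum_{i < j} (∂f_j/∂x_i - ∂f_i/∂x_j) dx_i ∧ dx_j.
  coefficient of dx ∧ dy: ∂f_2/∂x - ∂f_1/∂y = ∂(-2*x^2)/∂x - ∂(3*x^2)/∂y = -4*x
Assembling: d(omega) = (-4*x) dx ∧ dy.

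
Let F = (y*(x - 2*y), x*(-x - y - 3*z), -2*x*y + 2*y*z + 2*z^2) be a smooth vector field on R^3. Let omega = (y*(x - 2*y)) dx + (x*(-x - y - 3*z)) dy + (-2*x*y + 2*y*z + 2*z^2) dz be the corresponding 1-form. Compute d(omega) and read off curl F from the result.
d(omega) = (x + 2*z) dy ∧ dz + (2*y) dz ∧ dx + (-3*x + 3*y - 3*z) dx ∧ dy; curl F = (x + 2*z, 2*y, -3*x + 3*y - 3*z)

d omega = sum_{i<j} (∂f_j/∂x_i - ∂f_i/∂x_j) dx_i ∧ dx_j. Under the identification (dy ∧ dz, dz ∧ dx, dx ∧ dy) ↔ (e_x, e_y, e_z), the coefficients are exactly the components of curl F. Compute:
  ∂R/∂y - ∂Q/∂z = (-2*x + 2*z) - (-3*x) = x + 2*z
  ∂P/∂z - ∂R/∂x = (0) - (-2*y) = 2*y
  ∂Q/∂x - ∂P/∂y = (-2*x - y - 3*z) - (x - 4*y) = -3*x + 3*y - 3*z.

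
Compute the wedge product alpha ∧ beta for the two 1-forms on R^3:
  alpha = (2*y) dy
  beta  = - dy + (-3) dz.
alpha ∧ beta = (-6*y) dy ∧ dz

Distribute the wedge, using dx_i ∧ dx_j = -dx_j ∧ dx_i and dx_i ∧ dx_i = 0. For each pair (i, j) with i < j, the coefficient of dx_i ∧ dx_j in alpha ∧ beta is (alpha_i * beta_j - alpha_j * beta_i). Collecting: alpha ∧ beta = (-6*y) dy ∧ dz.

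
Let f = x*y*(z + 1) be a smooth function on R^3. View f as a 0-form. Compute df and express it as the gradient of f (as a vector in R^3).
df = (y*(z + 1)) dx + (x*(z + 1)) dy + (x*y) dz; grad f = (y*(z + 1), x*(z + 1), x*y)

For a 0-form f, d f = (∂f/∂x) dx + (∂f/∂y) dy + (∂f/∂z) dz. The components of the vector representation are exactly the entries of grad f in Cartesian coordinates:
  ∂f/∂x = y*(z + 1)
  ∂f/∂y = x*(z + 1)
  ∂f/∂z = x*y.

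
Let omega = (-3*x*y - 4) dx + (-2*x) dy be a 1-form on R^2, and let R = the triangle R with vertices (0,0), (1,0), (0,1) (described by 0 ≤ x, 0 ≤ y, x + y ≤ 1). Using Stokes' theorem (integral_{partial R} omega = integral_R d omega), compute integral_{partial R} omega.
integral_(partial R) omega = -1/2

Stokes: integral_partial_R omega = integral_R d omega with d omega = (∂Q/∂x - ∂P/∂y) dx ∧ dy.
  ∂Q/∂x = -2
  ∂P/∂y = -3*x
  integrand = ∂Q/∂x - ∂P/∂y = 3*x - 2.
Integrating over R: integral_0^1 integral_0^{1-x} (3*x - 2) dy dx = -1/2.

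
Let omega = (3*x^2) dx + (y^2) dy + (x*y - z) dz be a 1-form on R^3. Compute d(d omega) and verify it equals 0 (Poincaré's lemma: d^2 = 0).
d(d omega) = 0

Step 1: d omega = sum_{i<j} (∂f_j/∂x_i - ∂f_i/∂x_j) dx_i ∧ dx_j:
  coeff of dx ∧ dy: 0
  coeff of dx ∧ dz: y
  coeff of dy ∧ dz: x
Step 2: Apply d again to each 2-form coefficient. The only possible 3-form in R^3 is dx ∧ dy ∧ dz, with coefficient
  ∂(coeff of dy∧dz)/∂x - ∂(coeff of dx∧dz)/∂y + ∂(coeff of dx∧dy)/∂z
  = ∂/∂x (x) - ∂/∂y (y) + ∂/∂z (0).
Each of these terms simplifies to sums of mixed partials that cancel in pairs. The result is 0 (by equality of mixed partials for smooth functions — Schwarz / Clairaut).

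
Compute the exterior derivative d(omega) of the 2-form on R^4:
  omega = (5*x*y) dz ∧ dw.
d(omega) = (5*y) dx ∧ dz ∧ dw + (5*x) dy ∧ dz ∧ dw

For a 2-form omega = sum_{i<j} g_{ij} dx_i ∧ dx_j, the exterior derivative is
  d(omega) = sum_{i<j} d(g_{ij}) ∧ dx_i ∧ dx_j = sum_{i<j, k} (∂g_{ij}/∂x_k) dx_k ∧ dx_i ∧ dx_j.
Expand each term, using dx_k ∧ dx_i ∧ dx_j = sgn(permutation) dx_{(a)} ∧ dx_{(b)} ∧ dx_{(c)} with (a < b < c) sorted:
  d(5*x*y) includes (∂/∂x)(5*x*y) dx = (5*y) dx, which multiplied by dz ∧ dw gives (5*y) dx ∧ dz ∧ dw
  d(5*x*y) includes (∂/∂y)(5*x*y) dy = (5*x) dy, which multiplied by dz ∧ dw gives (5*x) dy ∧ dz ∧ dw
Collecting like 3-forms: d(omega) = (5*y) dx ∧ dz ∧ dw + (5*x) dy ∧ dz ∧ dw.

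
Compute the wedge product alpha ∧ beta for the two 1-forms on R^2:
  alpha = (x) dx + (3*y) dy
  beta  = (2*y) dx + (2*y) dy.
alpha ∧ beta = (2*y*(x - 3*y)) dx ∧ dy

Distribute the wedge, using dx_i ∧ dx_j = -dx_j ∧ dx_i and dx_i ∧ dx_i = 0. For each pair (i, j) with i < j, the coefficient of dx_i ∧ dx_j in alpha ∧ beta is (alpha_i * beta_j - alpha_j * beta_i). Collecting: alpha ∧ beta = (2*y*(x - 3*y)) dx ∧ dy.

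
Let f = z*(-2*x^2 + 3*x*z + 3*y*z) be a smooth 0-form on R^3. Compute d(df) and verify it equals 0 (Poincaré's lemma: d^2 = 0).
d(df) = 0

Step 1: df = sum_i (∂f/∂x_i) dx_i = (z*(-4*x + 3*z)) dx + (3*z^2) dy + (-2*x^2 + 6*x*z + 6*y*z) dz.
Step 2: Apply d again. Using the 1-form formula, the coefficient of dx ∧ dy in d(df) is ∂^2 f/∂x ∂y - ∂^2 f/∂y ∂x = (0) - (0) = 0 (equality of mixed partials for smooth f).
Similarly for dx ∧ dz and dy ∧ dz — all coefficients vanish. So d(df) = 0.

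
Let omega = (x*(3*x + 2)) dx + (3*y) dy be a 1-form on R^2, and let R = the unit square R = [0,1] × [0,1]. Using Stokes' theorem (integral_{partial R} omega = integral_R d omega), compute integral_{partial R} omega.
integral_(partial R) omega = 0

Stokes: integral_partial_R omega = integral_R d omega with d omega = (∂Q/∂x - ∂P/∂y) dx ∧ dy.
  ∂Q/∂x = 0
  ∂P/∂y = 0
  integrand = ∂Q/∂x - ∂P/∂y = 0.
Integrating over R: integral_0^1 integral_0^1 (0) dx dy = 0.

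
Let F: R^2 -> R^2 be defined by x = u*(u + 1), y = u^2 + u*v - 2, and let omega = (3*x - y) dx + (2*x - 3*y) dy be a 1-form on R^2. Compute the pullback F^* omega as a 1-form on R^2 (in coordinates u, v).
F^* omega = (2*u^3 - 9*u^2*v + 12*u^2 - 3*u*v^2 + u*v + 19*u + 6*v + 2) du + (u*(-u^2 - 3*u*v + 2*u + 6)) dv

Using F^*(f dg) = (f ∘ F) d(g ∘ F), substitute each coordinate x_i by F_i(u, v) in f_i, and replace dx_i by d F_i = (∂F_i/∂u) du + (∂F_i/∂v) dv.
  For the x component: f_1(F) = 2*u^2 - u*v + 3*u + 2; d F_1 = (2*u + 1) du + (0) dv
  For the y component: f_2(F) = -u^2 - 3*u*v + 2*u + 6; d F_2 = (2*u + v) du + (u) dv
Combining and collecting du, dv coefficients:
  coeff of du: 2*u^3 - 9*u^2*v + 12*u^2 - 3*u*v^2 + u*v + 19*u + 6*v + 2
  coeff of dv: u*(-u^2 - 3*u*v + 2*u + 6)
F^* omega = (2*u^3 - 9*u^2*v + 12*u^2 - 3*u*v^2 + u*v + 19*u + 6*v + 2) du + (u*(-u^2 - 3*u*v + 2*u + 6)) dv.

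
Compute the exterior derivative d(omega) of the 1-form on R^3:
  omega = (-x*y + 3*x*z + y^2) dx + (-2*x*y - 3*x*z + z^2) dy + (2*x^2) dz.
d(omega) = (x - 4*y - 3*z) dx ∧ dy + (x) dx ∧ dz + (3*x - 2*z) dy ∧ dz

For a 1-form omega = sum_i f_i dx_i, the exterior derivative is
  d(omega) = sum_{i < j} (∂f_j/∂x_i - ∂f_i/∂x_j) dx_i ∧ dx_j.
  coefficient of dx ∧ dy: ∂f_2/∂x - ∂f_1/∂y = ∂(-2*x*y - 3*x*z + z^2)/∂x - ∂(-x*y + 3*x*z + y^2)/∂y = x - 4*y - 3*z
  coefficient of dx ∧ dz: ∂f_3/∂x - ∂f_1/∂z = ∂(2*x^2)/∂x - ∂(-x*y + 3*x*z + y^2)/∂z = x
  coefficient of dy ∧ dz: ∂f_3/∂y - ∂f_2/∂z = ∂(2*x^2)/∂y - ∂(-2*x*y - 3*x*z + z^2)/∂z = 3*x - 2*z
Assembling: d(omega) = (x - 4*y - 3*z) dx ∧ dy + (x) dx ∧ dz + (3*x - 2*z) dy ∧ dz.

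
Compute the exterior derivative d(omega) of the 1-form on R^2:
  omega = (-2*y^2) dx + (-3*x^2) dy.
d(omega) = (-6*x + 4*y) dx ∧ dy

For a 1-form omega = sum_i f_i dx_i, the exterior derivative is
  d(omega) = sum_{i < j} (∂f_j/∂x_i - ∂f_i/∂x_j) dx_i ∧ dx_j.
  coefficient of dx ∧ dy: ∂f_2/∂x - ∂f_1/∂y = ∂(-3*x^2)/∂x - ∂(-2*y^2)/∂y = -6*x + 4*y
Assembling: d(omega) = (-6*x + 4*y) dx ∧ dy.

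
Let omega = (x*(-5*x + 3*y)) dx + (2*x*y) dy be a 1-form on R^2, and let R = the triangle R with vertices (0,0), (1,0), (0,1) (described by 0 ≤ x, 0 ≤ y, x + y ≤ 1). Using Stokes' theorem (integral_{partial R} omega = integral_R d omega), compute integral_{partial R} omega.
integral_(partial R) omega = -1/6

Stokes: integral_partial_R omega = integral_R d omega with d omega = (∂Q/∂x - ∂P/∂y) dx ∧ dy.
  ∂Q/∂x = 2*y
  ∂P/∂y = 3*x
  integrand = ∂Q/∂x - ∂P/∂y = -3*x + 2*y.
Integrating over R: integral_0^1 integral_0^{1-x} (-3*x + 2*y) dy dx = -1/6.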